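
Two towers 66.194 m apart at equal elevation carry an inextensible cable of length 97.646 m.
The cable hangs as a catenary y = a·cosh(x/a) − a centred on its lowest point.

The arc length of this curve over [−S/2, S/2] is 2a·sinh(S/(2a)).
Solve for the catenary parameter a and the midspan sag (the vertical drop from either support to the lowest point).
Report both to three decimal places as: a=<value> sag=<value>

seed: a₀ = √(S³/(24(L−S))) = √(66.194³/(24·31.452)) = 19.601901
iter 1: u=1.688459  f(a)=+4.800e+00  f'(a)=-4.222e+00  a ← 19.601901 − (+4.800e+00/-4.222e+00) = 20.738754
iter 2: u=1.595901  f(a)=+4.493e-01  f'(a)=-3.466e+00  a ← 20.738754 − (+4.493e-01/-3.466e+00) = 20.868385
iter 3: u=1.585988  f(a)=+4.833e-03  f'(a)=-3.391e+00  a ← 20.868385 − (+4.833e-03/-3.391e+00) = 20.869810
iter 4: u=1.585879  f(a)=+5.726e-07  f'(a)=-3.391e+00  a ← 20.869810 − (+5.726e-07/-3.391e+00) = 20.869811
iter 5: u=1.585879  f(a)=+0.000e+00  f'(a)=-3.391e+00  a ← 20.869811 − (+0.000e+00/-3.391e+00) = 20.869811
converged: |Δa| < 1e-12 after 5 iterations
sag = a·(cosh(S/(2a)) − 1) = 20.869811·(cosh(1.585879) − 1) = 32.226652
T_max/T_min = cosh(S/(2a)) = 2.544176

a=20.870 sag=32.227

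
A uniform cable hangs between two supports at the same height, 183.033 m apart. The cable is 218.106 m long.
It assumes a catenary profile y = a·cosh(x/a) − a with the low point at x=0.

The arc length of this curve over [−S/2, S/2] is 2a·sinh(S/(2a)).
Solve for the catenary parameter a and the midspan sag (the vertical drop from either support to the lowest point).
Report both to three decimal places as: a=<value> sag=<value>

seed: a₀ = √(S³/(24(L−S))) = √(183.033³/(24·35.073)) = 85.349704
iter 1: u=1.072253  f(a)=+2.072e+00  f'(a)=-9.203e-01  a ← 85.349704 − (+2.072e+00/-9.203e-01) = 87.601419
iter 2: u=1.044692  f(a)=+8.484e-02  f'(a)=-8.464e-01  a ← 87.601419 − (+8.484e-02/-8.464e-01) = 87.701661
iter 3: u=1.043498  f(a)=+1.556e-04  f'(a)=-8.433e-01  a ← 87.701661 − (+1.556e-04/-8.433e-01) = 87.701845
iter 4: u=1.043496  f(a)=+5.260e-10  f'(a)=-8.433e-01  a ← 87.701845 − (+5.260e-10/-8.433e-01) = 87.701845
iter 5: u=1.043496  f(a)=+0.000e+00  f'(a)=-8.433e-01  a ← 87.701845 − (+0.000e+00/-8.433e-01) = 87.701845
converged: |Δa| < 1e-12 after 5 iterations
sag = a·(cosh(S/(2a)) − 1) = 87.701845·(cosh(1.043496) − 1) = 52.241609
T_max/T_min = cosh(S/(2a)) = 1.595673

a=87.702 sag=52.242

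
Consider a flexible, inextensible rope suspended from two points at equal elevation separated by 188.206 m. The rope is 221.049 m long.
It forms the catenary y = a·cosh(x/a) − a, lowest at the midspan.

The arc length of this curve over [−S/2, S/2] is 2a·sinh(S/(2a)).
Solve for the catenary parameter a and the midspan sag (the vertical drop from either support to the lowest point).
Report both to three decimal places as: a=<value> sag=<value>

a=94.281 sag=50.993

seed: a₀ = √(S³/(24(L−S))) = √(188.206³/(24·32.843)) = 91.965125
iter 1: u=1.023247  f(a)=+1.763e+00  f'(a)=-7.919e-01  a ← 91.965125 − (+1.763e+00/-7.919e-01) = 94.191306
iter 2: u=0.999062  f(a)=+6.604e-02  f'(a)=-7.336e-01  a ← 94.191306 − (+6.604e-02/-7.336e-01) = 94.281335
iter 3: u=0.998108  f(a)=+1.007e-04  f'(a)=-7.313e-01  a ← 94.281335 − (+1.007e-04/-7.313e-01) = 94.281472
iter 4: u=0.998107  f(a)=+2.347e-10  f'(a)=-7.313e-01  a ← 94.281472 − (+2.347e-10/-7.313e-01) = 94.281472
iter 5: u=0.998107  f(a)=+2.842e-14  f'(a)=-7.313e-01  a ← 94.281472 − (+2.842e-14/-7.313e-01) = 94.281472
converged: |Δa| < 1e-12 after 5 iterations
sag = a·(cosh(S/(2a)) − 1) = 94.281472·(cosh(0.998107) − 1) = 50.992962
T_max/T_min = cosh(S/(2a)) = 1.540859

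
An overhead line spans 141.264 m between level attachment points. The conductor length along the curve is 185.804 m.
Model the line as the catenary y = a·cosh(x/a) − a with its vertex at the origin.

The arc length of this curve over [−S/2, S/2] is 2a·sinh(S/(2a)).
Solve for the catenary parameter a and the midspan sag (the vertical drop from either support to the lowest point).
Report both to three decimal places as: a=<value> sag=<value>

a=53.624 sag=53.643

seed: a₀ = √(S³/(24(L−S))) = √(141.264³/(24·44.540)) = 51.353083
iter 1: u=1.375419  f(a)=+4.408e+00  f'(a)=-2.086e+00  a ← 51.353083 − (+4.408e+00/-2.086e+00) = 53.466355
iter 2: u=1.321055  f(a)=+2.867e-01  f'(a)=-1.822e+00  a ← 53.466355 − (+2.867e-01/-1.822e+00) = 53.623661
iter 3: u=1.317180  f(a)=+1.399e-03  f'(a)=-1.805e+00  a ← 53.623661 − (+1.399e-03/-1.805e+00) = 53.624437
iter 4: u=1.317161  f(a)=+3.370e-08  f'(a)=-1.805e+00  a ← 53.624437 − (+3.370e-08/-1.805e+00) = 53.624437
iter 5: u=1.317161  f(a)=+0.000e+00  f'(a)=-1.805e+00  a ← 53.624437 − (+0.000e+00/-1.805e+00) = 53.624437
converged: |Δa| < 1e-12 after 5 iterations
sag = a·(cosh(S/(2a)) − 1) = 53.624437·(cosh(1.317161) − 1) = 53.643274
T_max/T_min = cosh(S/(2a)) = 2.000351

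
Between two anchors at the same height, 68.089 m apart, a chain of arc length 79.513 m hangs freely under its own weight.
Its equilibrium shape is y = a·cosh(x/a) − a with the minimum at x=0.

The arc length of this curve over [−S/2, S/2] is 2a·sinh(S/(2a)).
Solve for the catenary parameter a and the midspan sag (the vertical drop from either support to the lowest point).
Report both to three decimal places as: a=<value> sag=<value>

a=34.754 sag=18.051

seed: a₀ = √(S³/(24(L−S))) = √(68.089³/(24·11.424)) = 33.931317
iter 1: u=1.003336  f(a)=+5.890e-01  f'(a)=-7.436e-01  a ← 33.931317 − (+5.890e-01/-7.436e-01) = 34.723370
iter 2: u=0.980449  f(a)=+2.125e-02  f'(a)=-6.908e-01  a ← 34.723370 − (+2.125e-02/-6.908e-01) = 34.754136
iter 3: u=0.979581  f(a)=+2.997e-05  f'(a)=-6.889e-01  a ← 34.754136 − (+2.997e-05/-6.889e-01) = 34.754180
iter 4: u=0.979580  f(a)=+5.980e-11  f'(a)=-6.889e-01  a ← 34.754180 − (+5.980e-11/-6.889e-01) = 34.754180
iter 5: u=0.979580  f(a)=-2.842e-14  f'(a)=-6.889e-01  a ← 34.754180 − (-2.842e-14/-6.889e-01) = 34.754180
converged: |Δa| < 1e-12 after 5 iterations
sag = a·(cosh(S/(2a)) − 1) = 34.754180·(cosh(0.979580) − 1) = 18.051429
T_max/T_min = cosh(S/(2a)) = 1.519403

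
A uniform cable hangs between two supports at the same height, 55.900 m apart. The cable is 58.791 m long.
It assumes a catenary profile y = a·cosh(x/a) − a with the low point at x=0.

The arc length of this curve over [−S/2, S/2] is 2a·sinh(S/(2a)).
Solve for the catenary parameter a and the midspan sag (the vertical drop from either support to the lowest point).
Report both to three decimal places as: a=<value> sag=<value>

seed: a₀ = √(S³/(24(L−S))) = √(55.900³/(24·2.891)) = 50.175077
iter 1: u=0.557049  f(a)=+4.519e-02  f'(a)=-1.189e-01  a ← 50.175077 − (+4.519e-02/-1.189e-01) = 50.555274
iter 2: u=0.552860  f(a)=+5.188e-04  f'(a)=-1.161e-01  a ← 50.555274 − (+5.188e-04/-1.161e-01) = 50.559741
iter 3: u=0.552811  f(a)=+7.013e-08  f'(a)=-1.161e-01  a ← 50.559741 − (+7.013e-08/-1.161e-01) = 50.559741
iter 4: u=0.552811  f(a)=+2.842e-14  f'(a)=-1.161e-01  a ← 50.559741 − (+2.842e-14/-1.161e-01) = 50.559741
converged: |Δa| < 1e-12 after 4 iterations
sag = a·(cosh(S/(2a)) − 1) = 50.559741·(cosh(0.552811) − 1) = 7.924298
T_max/T_min = cosh(S/(2a)) = 1.156731

a=50.560 sag=7.924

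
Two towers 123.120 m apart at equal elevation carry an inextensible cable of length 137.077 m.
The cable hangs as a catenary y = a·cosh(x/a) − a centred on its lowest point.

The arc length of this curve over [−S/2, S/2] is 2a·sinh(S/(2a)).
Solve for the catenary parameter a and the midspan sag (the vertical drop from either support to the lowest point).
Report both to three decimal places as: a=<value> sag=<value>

seed: a₀ = √(S³/(24(L−S))) = √(123.120³/(24·13.957)) = 74.643372
iter 1: u=0.824722  f(a)=+4.824e-01  f'(a)=-4.000e-01  a ← 74.643372 − (+4.824e-01/-4.000e-01) = 75.849326
iter 2: u=0.811609  f(a)=+1.194e-02  f'(a)=-3.804e-01  a ← 75.849326 − (+1.194e-02/-3.804e-01) = 75.880709
iter 3: u=0.811273  f(a)=+7.725e-06  f'(a)=-3.800e-01  a ← 75.880709 − (+7.725e-06/-3.800e-01) = 75.880729
iter 4: u=0.811273  f(a)=+3.240e-12  f'(a)=-3.800e-01  a ← 75.880729 − (+3.240e-12/-3.800e-01) = 75.880729
converged: |Δa| < 1e-12 after 4 iterations
sag = a·(cosh(S/(2a)) − 1) = 75.880729·(cosh(0.811273) − 1) = 26.370975
T_max/T_min = cosh(S/(2a)) = 1.347532

a=75.881 sag=26.371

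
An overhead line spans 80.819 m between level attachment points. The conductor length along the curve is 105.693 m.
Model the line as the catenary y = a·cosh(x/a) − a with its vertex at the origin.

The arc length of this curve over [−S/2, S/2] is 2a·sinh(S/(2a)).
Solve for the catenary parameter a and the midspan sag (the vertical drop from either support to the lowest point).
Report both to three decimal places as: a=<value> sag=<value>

seed: a₀ = √(S³/(24(L−S))) = √(80.819³/(24·24.874)) = 29.736632
iter 1: u=1.358913  f(a)=+2.400e+00  f'(a)=-2.003e+00  a ← 29.736632 − (+2.400e+00/-2.003e+00) = 30.934992
iter 2: u=1.306272  f(a)=+1.527e-01  f'(a)=-1.755e+00  a ← 30.934992 − (+1.527e-01/-1.755e+00) = 31.021989
iter 3: u=1.302608  f(a)=+7.112e-04  f'(a)=-1.739e+00  a ← 31.021989 − (+7.112e-04/-1.739e+00) = 31.022398
iter 4: u=1.302591  f(a)=+1.558e-08  f'(a)=-1.739e+00  a ← 31.022398 − (+1.558e-08/-1.739e+00) = 31.022398
iter 5: u=1.302591  f(a)=+2.842e-14  f'(a)=-1.739e+00  a ← 31.022398 − (+2.842e-14/-1.739e+00) = 31.022398
converged: |Δa| < 1e-12 after 5 iterations
sag = a·(cosh(S/(2a)) − 1) = 31.022398·(cosh(1.302591) − 1) = 30.256813
T_max/T_min = cosh(S/(2a)) = 1.975322

a=31.022 sag=30.257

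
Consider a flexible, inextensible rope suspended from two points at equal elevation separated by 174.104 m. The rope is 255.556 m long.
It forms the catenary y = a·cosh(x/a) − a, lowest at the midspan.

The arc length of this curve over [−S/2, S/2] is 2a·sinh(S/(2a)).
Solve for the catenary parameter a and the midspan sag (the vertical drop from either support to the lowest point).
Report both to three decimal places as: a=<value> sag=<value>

seed: a₀ = √(S³/(24(L−S))) = √(174.104³/(24·81.452)) = 51.958503
iter 1: u=1.675414  f(a)=+1.223e+01  f'(a)=-4.108e+00  a ← 51.958503 − (+1.223e+01/-4.108e+00) = 54.934527
iter 2: u=1.584650  f(a)=+1.129e+00  f'(a)=-3.382e+00  a ← 54.934527 − (+1.129e+00/-3.382e+00) = 55.268431
iter 3: u=1.575076  f(a)=+1.179e-02  f'(a)=-3.311e+00  a ← 55.268431 − (+1.179e-02/-3.311e+00) = 55.271993
iter 4: u=1.574975  f(a)=+1.316e-06  f'(a)=-3.311e+00  a ← 55.271993 − (+1.316e-06/-3.311e+00) = 55.271993
iter 5: u=1.574975  f(a)=+0.000e+00  f'(a)=-3.311e+00  a ← 55.271993 − (+0.000e+00/-3.311e+00) = 55.271993
converged: |Δa| < 1e-12 after 5 iterations
sag = a·(cosh(S/(2a)) − 1) = 55.271993·(cosh(1.574975) − 1) = 83.948015
T_max/T_min = cosh(S/(2a)) = 2.518816

a=55.272 sag=83.948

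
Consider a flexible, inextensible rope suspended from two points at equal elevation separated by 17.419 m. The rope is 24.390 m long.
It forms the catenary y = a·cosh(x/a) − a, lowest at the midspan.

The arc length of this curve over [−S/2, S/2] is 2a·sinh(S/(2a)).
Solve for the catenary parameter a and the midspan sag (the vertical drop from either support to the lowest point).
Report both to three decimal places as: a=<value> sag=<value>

a=5.931 sag=7.630

seed: a₀ = √(S³/(24(L−S))) = √(17.419³/(24·6.971)) = 5.620587
iter 1: u=1.549571  f(a)=+8.864e-01  f'(a)=-3.130e+00  a ← 5.620587 − (+8.864e-01/-3.130e+00) = 5.903825
iter 2: u=1.475230  f(a)=+7.141e-02  f'(a)=-2.644e+00  a ← 5.903825 − (+7.141e-02/-2.644e+00) = 5.930834
iter 3: u=1.468512  f(a)=+5.532e-04  f'(a)=-2.603e+00  a ← 5.930834 − (+5.532e-04/-2.603e+00) = 5.931047
iter 4: u=1.468459  f(a)=+3.377e-08  f'(a)=-2.603e+00  a ← 5.931047 − (+3.377e-08/-2.603e+00) = 5.931047
iter 5: u=1.468459  f(a)=+0.000e+00  f'(a)=-2.603e+00  a ← 5.931047 − (+0.000e+00/-2.603e+00) = 5.931047
converged: |Δa| < 1e-12 after 5 iterations
sag = a·(cosh(S/(2a)) − 1) = 5.931047·(cosh(1.468459) − 1) = 7.629755
T_max/T_min = cosh(S/(2a)) = 2.286410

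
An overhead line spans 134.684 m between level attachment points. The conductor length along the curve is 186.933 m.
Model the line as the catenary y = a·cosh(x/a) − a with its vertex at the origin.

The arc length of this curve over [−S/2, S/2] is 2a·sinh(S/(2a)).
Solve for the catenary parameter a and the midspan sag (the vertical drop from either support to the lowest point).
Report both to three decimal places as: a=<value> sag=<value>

a=46.509 sag=57.890

seed: a₀ = √(S³/(24(L−S))) = √(134.684³/(24·52.249)) = 44.139702
iter 1: u=1.525656  f(a)=+6.429e+00  f'(a)=-2.966e+00  a ← 44.139702 − (+6.429e+00/-2.966e+00) = 46.307007
iter 2: u=1.454251  f(a)=+5.038e-01  f'(a)=-2.518e+00  a ← 46.307007 − (+5.038e-01/-2.518e+00) = 46.507099
iter 3: u=1.447994  f(a)=+3.676e-03  f'(a)=-2.481e+00  a ← 46.507099 − (+3.676e-03/-2.481e+00) = 46.508581
iter 4: u=1.447948  f(a)=+1.988e-07  f'(a)=-2.481e+00  a ← 46.508581 − (+1.988e-07/-2.481e+00) = 46.508581
iter 5: u=1.447948  f(a)=+2.842e-14  f'(a)=-2.481e+00  a ← 46.508581 − (+2.842e-14/-2.481e+00) = 46.508581
converged: |Δa| < 1e-12 after 5 iterations
sag = a·(cosh(S/(2a)) − 1) = 46.508581·(cosh(1.447948) − 1) = 57.889861
T_max/T_min = cosh(S/(2a)) = 2.244714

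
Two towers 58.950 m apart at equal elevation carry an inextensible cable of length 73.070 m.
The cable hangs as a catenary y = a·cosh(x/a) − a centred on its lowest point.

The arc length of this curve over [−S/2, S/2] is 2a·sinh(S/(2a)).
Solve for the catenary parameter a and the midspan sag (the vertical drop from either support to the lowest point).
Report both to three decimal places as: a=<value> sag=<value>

seed: a₀ = √(S³/(24(L−S))) = √(58.950³/(24·14.120)) = 24.586842
iter 1: u=1.198812  f(a)=+1.050e+00  f'(a)=-1.322e+00  a ← 24.586842 − (+1.050e+00/-1.322e+00) = 25.380918
iter 2: u=1.161306  f(a)=+5.302e-02  f'(a)=-1.192e+00  a ← 25.380918 − (+5.302e-02/-1.192e+00) = 25.425399
iter 3: u=1.159274  f(a)=+1.511e-04  f'(a)=-1.185e+00  a ← 25.425399 − (+1.511e-04/-1.185e+00) = 25.425527
iter 4: u=1.159268  f(a)=+1.234e-09  f'(a)=-1.185e+00  a ← 25.425527 − (+1.234e-09/-1.185e+00) = 25.425527
iter 5: u=1.159268  f(a)=+0.000e+00  f'(a)=-1.185e+00  a ← 25.425527 − (+0.000e+00/-1.185e+00) = 25.425527
converged: |Δa| < 1e-12 after 5 iterations
sag = a·(cosh(S/(2a)) − 1) = 25.425527·(cosh(1.159268) − 1) = 19.085861
T_max/T_min = cosh(S/(2a)) = 1.750657

a=25.426 sag=19.086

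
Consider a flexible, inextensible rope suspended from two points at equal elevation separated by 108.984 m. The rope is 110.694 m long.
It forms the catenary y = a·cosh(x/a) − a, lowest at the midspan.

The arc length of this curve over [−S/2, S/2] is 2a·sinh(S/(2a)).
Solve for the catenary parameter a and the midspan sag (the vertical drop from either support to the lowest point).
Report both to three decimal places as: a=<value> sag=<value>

a=178.015 sag=8.406

seed: a₀ = √(S³/(24(L−S))) = √(108.984³/(24·1.710)) = 177.598969
iter 1: u=0.306826  f(a)=+8.067e-03  f'(a)=-1.944e-02  a ← 177.598969 − (+8.067e-03/-1.944e-02) = 178.013976
iter 2: u=0.306111  f(a)=+2.836e-05  f'(a)=-1.930e-02  a ← 178.013976 − (+2.836e-05/-1.930e-02) = 178.015445
iter 3: u=0.306108  f(a)=+3.534e-10  f'(a)=-1.930e-02  a ← 178.015445 − (+3.534e-10/-1.930e-02) = 178.015445
iter 4: u=0.306108  f(a)=+0.000e+00  f'(a)=-1.930e-02  a ← 178.015445 − (+0.000e+00/-1.930e-02) = 178.015445
converged: |Δa| < 1e-12 after 4 iterations
sag = a·(cosh(S/(2a)) − 1) = 178.015445·(cosh(0.306108) − 1) = 8.405555
T_max/T_min = cosh(S/(2a)) = 1.047218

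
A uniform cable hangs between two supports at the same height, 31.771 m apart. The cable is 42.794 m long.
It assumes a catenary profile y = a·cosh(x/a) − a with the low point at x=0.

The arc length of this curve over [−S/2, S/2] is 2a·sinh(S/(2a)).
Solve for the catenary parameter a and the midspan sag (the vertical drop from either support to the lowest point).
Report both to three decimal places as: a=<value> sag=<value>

a=11.543 sag=12.769

seed: a₀ = √(S³/(24(L−S))) = √(31.771³/(24·11.023)) = 11.010088
iter 1: u=1.442813  f(a)=+1.206e+00  f'(a)=-2.451e+00  a ← 11.010088 − (+1.206e+00/-2.451e+00) = 11.502004
iter 2: u=1.381107  f(a)=+8.552e-02  f'(a)=-2.115e+00  a ← 11.502004 − (+8.552e-02/-2.115e+00) = 11.542443
iter 3: u=1.376268  f(a)=+5.028e-04  f'(a)=-2.090e+00  a ← 11.542443 − (+5.028e-04/-2.090e+00) = 11.542684
iter 4: u=1.376240  f(a)=+1.760e-08  f'(a)=-2.090e+00  a ← 11.542684 − (+1.760e-08/-2.090e+00) = 11.542684
iter 5: u=1.376240  f(a)=+7.105e-15  f'(a)=-2.090e+00  a ← 11.542684 − (+7.105e-15/-2.090e+00) = 11.542684
converged: |Δa| < 1e-12 after 5 iterations
sag = a·(cosh(S/(2a)) − 1) = 11.542684·(cosh(1.376240) − 1) = 12.769148
T_max/T_min = cosh(S/(2a)) = 2.106255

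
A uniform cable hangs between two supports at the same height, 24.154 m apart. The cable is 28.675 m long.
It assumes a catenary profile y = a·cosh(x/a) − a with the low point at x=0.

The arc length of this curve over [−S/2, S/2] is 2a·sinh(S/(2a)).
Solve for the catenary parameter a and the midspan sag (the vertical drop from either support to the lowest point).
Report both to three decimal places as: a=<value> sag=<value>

seed: a₀ = √(S³/(24(L−S))) = √(24.154³/(24·4.521)) = 11.396217
iter 1: u=1.059738  f(a)=+2.608e-01  f'(a)=-8.862e-01  a ← 11.396217 − (+2.608e-01/-8.862e-01) = 11.690470
iter 2: u=1.033064  f(a)=+1.044e-02  f'(a)=-8.165e-01  a ← 11.690470 − (+1.044e-02/-8.165e-01) = 11.703257
iter 3: u=1.031935  f(a)=+1.828e-05  f'(a)=-8.136e-01  a ← 11.703257 − (+1.828e-05/-8.136e-01) = 11.703279
iter 4: u=1.031933  f(a)=+5.629e-11  f'(a)=-8.136e-01  a ← 11.703279 − (+5.629e-11/-8.136e-01) = 11.703279
iter 5: u=1.031933  f(a)=+3.553e-15  f'(a)=-8.136e-01  a ← 11.703279 − (+3.553e-15/-8.136e-01) = 11.703279
converged: |Δa| < 1e-12 after 5 iterations
sag = a·(cosh(S/(2a)) − 1) = 11.703279·(cosh(1.031933) − 1) = 6.804304
T_max/T_min = cosh(S/(2a)) = 1.581402

a=11.703 sag=6.804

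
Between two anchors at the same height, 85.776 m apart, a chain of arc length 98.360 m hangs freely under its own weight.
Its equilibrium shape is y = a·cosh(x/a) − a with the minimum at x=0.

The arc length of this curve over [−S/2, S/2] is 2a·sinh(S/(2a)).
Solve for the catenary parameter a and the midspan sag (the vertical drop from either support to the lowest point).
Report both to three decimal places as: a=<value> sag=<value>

a=46.686 sag=21.124

seed: a₀ = √(S³/(24(L−S))) = √(85.776³/(24·12.584)) = 45.712367
iter 1: u=0.938214  f(a)=+5.656e-01  f'(a)=-6.006e-01  a ← 45.712367 − (+5.656e-01/-6.006e-01) = 46.654117
iter 2: u=0.919276  f(a)=+1.795e-02  f'(a)=-5.630e-01  a ← 46.654117 − (+1.795e-02/-5.630e-01) = 46.686002
iter 3: u=0.918648  f(a)=+1.940e-05  f'(a)=-5.618e-01  a ← 46.686002 − (+1.940e-05/-5.618e-01) = 46.686036
iter 4: u=0.918647  f(a)=+2.271e-11  f'(a)=-5.618e-01  a ← 46.686036 − (+2.271e-11/-5.618e-01) = 46.686036
converged: |Δa| < 1e-12 after 4 iterations
sag = a·(cosh(S/(2a)) − 1) = 46.686036·(cosh(0.918647) − 1) = 21.124423
T_max/T_min = cosh(S/(2a)) = 1.452478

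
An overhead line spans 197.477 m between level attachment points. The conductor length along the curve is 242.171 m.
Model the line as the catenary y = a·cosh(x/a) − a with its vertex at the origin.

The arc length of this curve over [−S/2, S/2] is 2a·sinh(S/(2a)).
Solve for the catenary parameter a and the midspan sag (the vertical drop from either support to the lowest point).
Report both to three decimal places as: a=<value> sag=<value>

a=87.470 sag=61.904

seed: a₀ = √(S³/(24(L−S))) = √(197.477³/(24·44.694)) = 84.731432
iter 1: u=1.165311  f(a)=+3.135e+00  f'(a)=-1.205e+00  a ← 84.731432 − (+3.135e+00/-1.205e+00) = 87.332028
iter 2: u=1.130610  f(a)=+1.501e-01  f'(a)=-1.092e+00  a ← 87.332028 − (+1.501e-01/-1.092e+00) = 87.469431
iter 3: u=1.128834  f(a)=+3.825e-04  f'(a)=-1.087e+00  a ← 87.469431 − (+3.825e-04/-1.087e+00) = 87.469783
iter 4: u=1.128830  f(a)=+2.498e-09  f'(a)=-1.087e+00  a ← 87.469783 − (+2.498e-09/-1.087e+00) = 87.469783
iter 5: u=1.128830  f(a)=+0.000e+00  f'(a)=-1.087e+00  a ← 87.469783 − (+0.000e+00/-1.087e+00) = 87.469783
converged: |Δa| < 1e-12 after 5 iterations
sag = a·(cosh(S/(2a)) − 1) = 87.469783·(cosh(1.128830) − 1) = 61.904449
T_max/T_min = cosh(S/(2a)) = 1.707724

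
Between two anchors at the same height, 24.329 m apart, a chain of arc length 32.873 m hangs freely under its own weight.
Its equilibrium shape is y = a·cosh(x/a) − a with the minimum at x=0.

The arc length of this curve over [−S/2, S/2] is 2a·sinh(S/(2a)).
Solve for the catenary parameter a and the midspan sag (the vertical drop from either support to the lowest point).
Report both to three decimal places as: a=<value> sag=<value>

seed: a₀ = √(S³/(24(L−S))) = √(24.329³/(24·8.544)) = 8.380118
iter 1: u=1.451590  f(a)=+9.467e-01  f'(a)=-2.502e+00  a ← 8.380118 − (+9.467e-01/-2.502e+00) = 8.758422
iter 2: u=1.388892  f(a)=+6.788e-02  f'(a)=-2.155e+00  a ← 8.758422 − (+6.788e-02/-2.155e+00) = 8.789915
iter 3: u=1.383916  f(a)=+4.086e-04  f'(a)=-2.129e+00  a ← 8.789915 − (+4.086e-04/-2.129e+00) = 8.790107
iter 4: u=1.383885  f(a)=+1.500e-08  f'(a)=-2.129e+00  a ← 8.790107 − (+1.500e-08/-2.129e+00) = 8.790107
iter 5: u=1.383885  f(a)=-7.105e-15  f'(a)=-2.129e+00  a ← 8.790107 − (-7.105e-15/-2.129e+00) = 8.790107
converged: |Δa| < 1e-12 after 5 iterations
sag = a·(cosh(S/(2a)) − 1) = 8.790107·(cosh(1.383885) − 1) = 9.849220
T_max/T_min = cosh(S/(2a)) = 2.120489

a=8.790 sag=9.849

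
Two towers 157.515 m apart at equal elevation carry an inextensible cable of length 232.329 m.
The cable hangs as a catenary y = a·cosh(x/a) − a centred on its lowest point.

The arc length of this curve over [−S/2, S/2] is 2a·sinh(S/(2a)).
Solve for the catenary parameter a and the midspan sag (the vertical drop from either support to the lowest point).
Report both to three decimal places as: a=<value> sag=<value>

seed: a₀ = √(S³/(24(L−S))) = √(157.515³/(24·74.814)) = 46.653671
iter 1: u=1.688131  f(a)=+1.141e+01  f'(a)=-4.219e+00  a ← 46.653671 − (+1.141e+01/-4.219e+00) = 49.358604
iter 2: u=1.595618  f(a)=+1.068e+00  f'(a)=-3.464e+00  a ← 49.358604 − (+1.068e+00/-3.464e+00) = 49.666912
iter 3: u=1.585714  f(a)=+1.148e-02  f'(a)=-3.389e+00  a ← 49.666912 − (+1.148e-02/-3.389e+00) = 49.670299
iter 4: u=1.585606  f(a)=+1.358e-06  f'(a)=-3.389e+00  a ← 49.670299 − (+1.358e-06/-3.389e+00) = 49.670299
iter 5: u=1.585606  f(a)=+0.000e+00  f'(a)=-3.389e+00  a ← 49.670299 − (+0.000e+00/-3.389e+00) = 49.670299
converged: |Δa| < 1e-12 after 5 iterations
sag = a·(cosh(S/(2a)) − 1) = 49.670299·(cosh(1.585606) − 1) = 76.667857
T_max/T_min = cosh(S/(2a)) = 2.543535

a=49.670 sag=76.668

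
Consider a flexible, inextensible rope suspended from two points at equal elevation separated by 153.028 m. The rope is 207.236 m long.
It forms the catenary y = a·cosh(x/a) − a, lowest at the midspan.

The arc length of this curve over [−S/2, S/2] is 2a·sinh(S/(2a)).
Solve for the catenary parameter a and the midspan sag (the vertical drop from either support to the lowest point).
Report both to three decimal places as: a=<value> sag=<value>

seed: a₀ = √(S³/(24(L−S))) = √(153.028³/(24·54.208)) = 52.483047
iter 1: u=1.457880  f(a)=+6.061e+00  f'(a)=-2.539e+00  a ← 52.483047 − (+6.061e+00/-2.539e+00) = 54.869784
iter 2: u=1.394465  f(a)=+4.380e-01  f'(a)=-2.185e+00  a ← 54.869784 − (+4.380e-01/-2.185e+00) = 55.070271
iter 3: u=1.389388  f(a)=+2.681e-03  f'(a)=-2.158e+00  a ← 55.070271 − (+2.681e-03/-2.158e+00) = 55.071513
iter 4: u=1.389357  f(a)=+1.018e-07  f'(a)=-2.158e+00  a ← 55.071513 − (+1.018e-07/-2.158e+00) = 55.071513
iter 5: u=1.389357  f(a)=+0.000e+00  f'(a)=-2.158e+00  a ← 55.071513 − (+0.000e+00/-2.158e+00) = 55.071513
converged: |Δa| < 1e-12 after 5 iterations
sag = a·(cosh(S/(2a)) − 1) = 55.071513·(cosh(1.389357) − 1) = 62.272262
T_max/T_min = cosh(S/(2a)) = 2.130753

a=55.072 sag=62.272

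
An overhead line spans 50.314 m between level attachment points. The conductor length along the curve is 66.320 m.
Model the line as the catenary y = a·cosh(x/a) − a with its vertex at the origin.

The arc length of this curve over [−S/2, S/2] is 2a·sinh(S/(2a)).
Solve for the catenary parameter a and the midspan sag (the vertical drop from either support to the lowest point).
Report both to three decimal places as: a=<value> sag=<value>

seed: a₀ = √(S³/(24(L−S))) = √(50.314³/(24·16.006)) = 18.209006
iter 1: u=1.381569  f(a)=+1.599e+00  f'(a)=-2.117e+00  a ← 18.209006 − (+1.599e+00/-2.117e+00) = 18.964146
iter 2: u=1.326556  f(a)=+1.048e-01  f'(a)=-1.848e+00  a ← 18.964146 − (+1.048e-01/-1.848e+00) = 19.020879
iter 3: u=1.322599  f(a)=+5.207e-04  f'(a)=-1.830e+00  a ← 19.020879 − (+5.207e-04/-1.830e+00) = 19.021164
iter 4: u=1.322579  f(a)=+1.299e-08  f'(a)=-1.830e+00  a ← 19.021164 − (+1.299e-08/-1.830e+00) = 19.021164
iter 5: u=1.322579  f(a)=+0.000e+00  f'(a)=-1.830e+00  a ← 19.021164 − (+0.000e+00/-1.830e+00) = 19.021164
converged: |Δa| < 1e-12 after 5 iterations
sag = a·(cosh(S/(2a)) − 1) = 19.021164·(cosh(1.322579) − 1) = 19.206971
T_max/T_min = cosh(S/(2a)) = 2.009768

a=19.021 sag=19.207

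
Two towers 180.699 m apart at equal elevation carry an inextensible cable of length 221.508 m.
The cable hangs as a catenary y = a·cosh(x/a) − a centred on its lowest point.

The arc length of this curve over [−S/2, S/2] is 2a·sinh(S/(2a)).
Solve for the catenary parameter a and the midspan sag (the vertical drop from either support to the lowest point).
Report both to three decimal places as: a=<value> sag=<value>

a=80.119 sag=56.576

seed: a₀ = √(S³/(24(L−S))) = √(180.699³/(24·40.809)) = 77.615780
iter 1: u=1.164061  f(a)=+2.856e+00  f'(a)=-1.201e+00  a ← 77.615780 − (+2.856e+00/-1.201e+00) = 79.993372
iter 2: u=1.129462  f(a)=+1.365e-01  f'(a)=-1.089e+00  a ← 79.993372 − (+1.365e-01/-1.089e+00) = 80.118715
iter 3: u=1.127695  f(a)=+3.463e-04  f'(a)=-1.083e+00  a ← 80.118715 − (+3.463e-04/-1.083e+00) = 80.119035
iter 4: u=1.127691  f(a)=+2.243e-09  f'(a)=-1.083e+00  a ← 80.119035 − (+2.243e-09/-1.083e+00) = 80.119035
iter 5: u=1.127691  f(a)=-2.842e-14  f'(a)=-1.083e+00  a ← 80.119035 − (-2.842e-14/-1.083e+00) = 80.119035
converged: |Δa| < 1e-12 after 5 iterations
sag = a·(cosh(S/(2a)) − 1) = 80.119035·(cosh(1.127691) − 1) = 56.575911
T_max/T_min = cosh(S/(2a)) = 1.706148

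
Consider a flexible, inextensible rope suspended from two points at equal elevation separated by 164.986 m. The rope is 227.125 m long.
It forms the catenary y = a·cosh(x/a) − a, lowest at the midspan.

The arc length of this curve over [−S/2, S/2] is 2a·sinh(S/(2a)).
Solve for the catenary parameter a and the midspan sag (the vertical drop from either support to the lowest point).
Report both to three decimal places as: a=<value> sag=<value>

a=57.741 sag=69.658

seed: a₀ = √(S³/(24(L−S))) = √(164.986³/(24·62.139)) = 54.876056
iter 1: u=1.503260  f(a)=+7.411e+00  f'(a)=-2.820e+00  a ← 54.876056 − (+7.411e+00/-2.820e+00) = 57.504458
iter 2: u=1.434550  f(a)=+5.657e-01  f'(a)=-2.404e+00  a ← 57.504458 − (+5.657e-01/-2.404e+00) = 57.739770
iter 3: u=1.428703  f(a)=+3.899e-03  f'(a)=-2.371e+00  a ← 57.739770 − (+3.899e-03/-2.371e+00) = 57.741414
iter 4: u=1.428663  f(a)=+1.880e-07  f'(a)=-2.371e+00  a ← 57.741414 − (+1.880e-07/-2.371e+00) = 57.741414
iter 5: u=1.428663  f(a)=-2.842e-14  f'(a)=-2.371e+00  a ← 57.741414 − (-2.842e-14/-2.371e+00) = 57.741414
converged: |Δa| < 1e-12 after 5 iterations
sag = a·(cosh(S/(2a)) − 1) = 57.741414·(cosh(1.428663) − 1) = 69.657614
T_max/T_min = cosh(S/(2a)) = 2.206372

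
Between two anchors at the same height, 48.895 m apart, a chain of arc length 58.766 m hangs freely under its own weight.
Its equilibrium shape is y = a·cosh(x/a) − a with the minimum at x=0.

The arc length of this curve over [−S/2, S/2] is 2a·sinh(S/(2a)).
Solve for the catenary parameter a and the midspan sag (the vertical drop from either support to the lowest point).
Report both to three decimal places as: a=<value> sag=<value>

seed: a₀ = √(S³/(24(L−S))) = √(48.895³/(24·9.871)) = 22.213167
iter 1: u=1.100586  f(a)=+6.154e-01  f'(a)=-1.001e+00  a ← 22.213167 − (+6.154e-01/-1.001e+00) = 22.827815
iter 2: u=1.070952  f(a)=+2.647e-02  f'(a)=-9.167e-01  a ← 22.827815 − (+2.647e-02/-9.167e-01) = 22.856685
iter 3: u=1.069600  f(a)=+5.383e-05  f'(a)=-9.130e-01  a ← 22.856685 − (+5.383e-05/-9.130e-01) = 22.856744
iter 4: u=1.069597  f(a)=+2.237e-10  f'(a)=-9.130e-01  a ← 22.856744 − (+2.237e-10/-9.130e-01) = 22.856744
iter 5: u=1.069597  f(a)=+7.105e-15  f'(a)=-9.130e-01  a ← 22.856744 − (+7.105e-15/-9.130e-01) = 22.856744
converged: |Δa| < 1e-12 after 5 iterations
sag = a·(cosh(S/(2a)) − 1) = 22.856744·(cosh(1.069597) − 1) = 14.369476
T_max/T_min = cosh(S/(2a)) = 1.628676

a=22.857 sag=14.369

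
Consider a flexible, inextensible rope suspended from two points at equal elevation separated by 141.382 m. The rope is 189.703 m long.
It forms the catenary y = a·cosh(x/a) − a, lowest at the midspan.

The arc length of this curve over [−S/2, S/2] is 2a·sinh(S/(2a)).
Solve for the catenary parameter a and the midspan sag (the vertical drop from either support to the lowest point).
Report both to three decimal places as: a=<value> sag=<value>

a=51.719 sag=56.316

seed: a₀ = √(S³/(24(L−S))) = √(141.382³/(24·48.321)) = 49.364825
iter 1: u=1.432012  f(a)=+5.203e+00  f'(a)=-2.390e+00  a ← 49.364825 − (+5.203e+00/-2.390e+00) = 51.542247
iter 2: u=1.371516  f(a)=+3.641e-01  f'(a)=-2.066e+00  a ← 51.542247 − (+3.641e-01/-2.066e+00) = 51.718474
iter 3: u=1.366842  f(a)=+2.079e-03  f'(a)=-2.042e+00  a ← 51.718474 − (+2.079e-03/-2.042e+00) = 51.719492
iter 4: u=1.366815  f(a)=+6.864e-08  f'(a)=-2.042e+00  a ← 51.719492 − (+6.864e-08/-2.042e+00) = 51.719492
iter 5: u=1.366815  f(a)=+0.000e+00  f'(a)=-2.042e+00  a ← 51.719492 − (+0.000e+00/-2.042e+00) = 51.719492
converged: |Δa| < 1e-12 after 5 iterations
sag = a·(cosh(S/(2a)) − 1) = 51.719492·(cosh(1.366815) − 1) = 56.316210
T_max/T_min = cosh(S/(2a)) = 2.088878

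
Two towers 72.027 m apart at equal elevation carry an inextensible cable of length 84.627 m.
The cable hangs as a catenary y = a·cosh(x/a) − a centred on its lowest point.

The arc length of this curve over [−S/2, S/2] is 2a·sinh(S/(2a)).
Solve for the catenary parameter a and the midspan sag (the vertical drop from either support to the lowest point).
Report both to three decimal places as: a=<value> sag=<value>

a=36.040 sag=19.542

seed: a₀ = √(S³/(24(L−S))) = √(72.027³/(24·12.600)) = 35.152166
iter 1: u=1.024503  f(a)=+6.780e-01  f'(a)=-7.950e-01  a ← 35.152166 − (+6.780e-01/-7.950e-01) = 36.005018
iter 2: u=1.000236  f(a)=+2.546e-02  f'(a)=-7.363e-01  a ← 36.005018 − (+2.546e-02/-7.363e-01) = 36.039595
iter 3: u=0.999276  f(a)=+3.900e-05  f'(a)=-7.341e-01  a ← 36.039595 − (+3.900e-05/-7.341e-01) = 36.039648
iter 4: u=0.999274  f(a)=+9.182e-11  f'(a)=-7.341e-01  a ← 36.039648 − (+9.182e-11/-7.341e-01) = 36.039648
iter 5: u=0.999274  f(a)=+0.000e+00  f'(a)=-7.341e-01  a ← 36.039648 − (+0.000e+00/-7.341e-01) = 36.039648
converged: |Δa| < 1e-12 after 5 iterations
sag = a·(cosh(S/(2a)) − 1) = 36.039648·(cosh(0.999274) − 1) = 19.541720
T_max/T_min = cosh(S/(2a)) = 1.542228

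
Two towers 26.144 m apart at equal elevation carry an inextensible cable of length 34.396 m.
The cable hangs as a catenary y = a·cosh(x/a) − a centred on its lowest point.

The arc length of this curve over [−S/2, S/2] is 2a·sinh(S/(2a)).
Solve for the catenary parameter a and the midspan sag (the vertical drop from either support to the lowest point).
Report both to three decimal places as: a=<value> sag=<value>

seed: a₀ = √(S³/(24(L−S))) = √(26.144³/(24·8.252)) = 9.498889
iter 1: u=1.376161  f(a)=+8.176e-01  f'(a)=-2.090e+00  a ← 9.498889 − (+8.176e-01/-2.090e+00) = 9.890151
iter 2: u=1.321719  f(a)=+5.323e-02  f'(a)=-1.826e+00  a ← 9.890151 − (+5.323e-02/-1.826e+00) = 9.919308
iter 3: u=1.317834  f(a)=+2.604e-04  f'(a)=-1.808e+00  a ← 9.919308 − (+2.604e-04/-1.808e+00) = 9.919452
iter 4: u=1.317815  f(a)=+6.297e-09  f'(a)=-1.808e+00  a ← 9.919452 − (+6.297e-09/-1.808e+00) = 9.919452
iter 5: u=1.317815  f(a)=+7.105e-15  f'(a)=-1.808e+00  a ← 9.919452 − (+7.105e-15/-1.808e+00) = 9.919452
converged: |Δa| < 1e-12 after 5 iterations
sag = a·(cosh(S/(2a)) − 1) = 9.919452·(cosh(1.317815) − 1) = 9.934181
T_max/T_min = cosh(S/(2a)) = 2.001485

a=9.919 sag=9.934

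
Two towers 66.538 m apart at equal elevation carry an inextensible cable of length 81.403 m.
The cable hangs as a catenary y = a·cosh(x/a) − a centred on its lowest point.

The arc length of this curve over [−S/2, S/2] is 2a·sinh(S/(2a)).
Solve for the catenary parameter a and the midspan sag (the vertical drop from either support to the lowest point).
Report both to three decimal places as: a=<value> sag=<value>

a=29.653 sag=20.705

seed: a₀ = √(S³/(24(L−S))) = √(66.538³/(24·14.865)) = 28.735353
iter 1: u=1.157772  f(a)=+1.029e+00  f'(a)=-1.180e+00  a ← 28.735353 − (+1.029e+00/-1.180e+00) = 29.607035
iter 2: u=1.123686  f(a)=+4.866e-02  f'(a)=-1.071e+00  a ← 29.607035 − (+4.866e-02/-1.071e+00) = 29.652479
iter 3: u=1.121964  f(a)=+1.209e-04  f'(a)=-1.066e+00  a ← 29.652479 − (+1.209e-04/-1.066e+00) = 29.652592
iter 4: u=1.121959  f(a)=+7.499e-10  f'(a)=-1.066e+00  a ← 29.652592 − (+7.499e-10/-1.066e+00) = 29.652592
iter 5: u=1.121959  f(a)=-1.421e-14  f'(a)=-1.066e+00  a ← 29.652592 − (-1.421e-14/-1.066e+00) = 29.652592
converged: |Δa| < 1e-12 after 5 iterations
sag = a·(cosh(S/(2a)) − 1) = 29.652592·(cosh(1.121959) − 1) = 20.705012
T_max/T_min = cosh(S/(2a)) = 1.698253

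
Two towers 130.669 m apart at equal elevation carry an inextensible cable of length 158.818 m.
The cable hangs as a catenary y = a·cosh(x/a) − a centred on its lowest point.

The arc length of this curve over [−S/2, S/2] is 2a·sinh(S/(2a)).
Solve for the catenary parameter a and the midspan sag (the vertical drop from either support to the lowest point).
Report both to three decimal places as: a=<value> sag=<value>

a=59.239 sag=39.832

seed: a₀ = √(S³/(24(L−S))) = √(130.669³/(24·28.149)) = 57.467426
iter 1: u=1.136896  f(a)=+1.876e+00  f'(a)=-1.112e+00  a ← 57.467426 − (+1.876e+00/-1.112e+00) = 59.154240
iter 2: u=1.104477  f(a)=+8.578e-02  f'(a)=-1.013e+00  a ← 59.154240 − (+8.578e-02/-1.013e+00) = 59.238943
iter 3: u=1.102898  f(a)=+1.983e-04  f'(a)=-1.008e+00  a ← 59.238943 − (+1.983e-04/-1.008e+00) = 59.239140
iter 4: u=1.102894  f(a)=+1.065e-09  f'(a)=-1.008e+00  a ← 59.239140 − (+1.065e-09/-1.008e+00) = 59.239140
iter 5: u=1.102894  f(a)=+2.842e-14  f'(a)=-1.008e+00  a ← 59.239140 − (+2.842e-14/-1.008e+00) = 59.239140
converged: |Δa| < 1e-12 after 5 iterations
sag = a·(cosh(S/(2a)) − 1) = 59.239140·(cosh(1.102894) − 1) = 39.831870
T_max/T_min = cosh(S/(2a)) = 1.672391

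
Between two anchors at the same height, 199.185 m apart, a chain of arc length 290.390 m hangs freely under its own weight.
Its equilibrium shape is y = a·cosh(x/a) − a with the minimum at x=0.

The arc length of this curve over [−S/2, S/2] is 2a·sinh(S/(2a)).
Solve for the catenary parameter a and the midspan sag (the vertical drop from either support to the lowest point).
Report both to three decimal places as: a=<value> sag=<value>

a=63.843 sag=94.768

seed: a₀ = √(S³/(24(L−S))) = √(199.185³/(24·91.205)) = 60.085544
iter 1: u=1.657512  f(a)=+1.338e+01  f'(a)=-3.956e+00  a ← 60.085544 − (+1.338e+01/-3.956e+00) = 63.467776
iter 2: u=1.569182  f(a)=+1.213e+00  f'(a)=-3.269e+00  a ← 63.467776 − (+1.213e+00/-3.269e+00) = 63.838856
iter 3: u=1.560061  f(a)=+1.216e-02  f'(a)=-3.203e+00  a ← 63.838856 − (+1.216e-02/-3.203e+00) = 63.842652
iter 4: u=1.559968  f(a)=+1.250e-06  f'(a)=-3.203e+00  a ← 63.842652 − (+1.250e-06/-3.203e+00) = 63.842653
iter 5: u=1.559968  f(a)=+5.684e-14  f'(a)=-3.203e+00  a ← 63.842653 − (+5.684e-14/-3.203e+00) = 63.842653
converged: |Δa| < 1e-12 after 5 iterations
sag = a·(cosh(S/(2a)) − 1) = 63.842653·(cosh(1.559968) − 1) = 94.768420
T_max/T_min = cosh(S/(2a)) = 2.484406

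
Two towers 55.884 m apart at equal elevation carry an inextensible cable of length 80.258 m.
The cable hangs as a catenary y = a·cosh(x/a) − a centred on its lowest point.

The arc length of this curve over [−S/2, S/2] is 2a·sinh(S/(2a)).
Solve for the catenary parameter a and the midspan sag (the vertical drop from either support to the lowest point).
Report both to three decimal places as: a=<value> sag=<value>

seed: a₀ = √(S³/(24(L−S))) = √(55.884³/(24·24.374)) = 17.272778
iter 1: u=1.617690  f(a)=+3.395e+00  f'(a)=-3.633e+00  a ← 17.272778 − (+3.395e+00/-3.633e+00) = 18.207294
iter 2: u=1.534660  f(a)=+2.950e-01  f'(a)=-3.027e+00  a ← 18.207294 − (+2.950e-01/-3.027e+00) = 18.304759
iter 3: u=1.526488  f(a)=+2.696e-03  f'(a)=-2.972e+00  a ← 18.304759 − (+2.696e-03/-2.972e+00) = 18.305666
iter 4: u=1.526413  f(a)=+2.296e-07  f'(a)=-2.971e+00  a ← 18.305666 − (+2.296e-07/-2.971e+00) = 18.305666
iter 5: u=1.526413  f(a)=+1.421e-14  f'(a)=-2.971e+00  a ← 18.305666 − (+1.421e-14/-2.971e+00) = 18.305666
converged: |Δa| < 1e-12 after 5 iterations
sag = a·(cosh(S/(2a)) − 1) = 18.305666·(cosh(1.526413) − 1) = 25.801409
T_max/T_min = cosh(S/(2a)) = 2.409477

a=18.306 sag=25.801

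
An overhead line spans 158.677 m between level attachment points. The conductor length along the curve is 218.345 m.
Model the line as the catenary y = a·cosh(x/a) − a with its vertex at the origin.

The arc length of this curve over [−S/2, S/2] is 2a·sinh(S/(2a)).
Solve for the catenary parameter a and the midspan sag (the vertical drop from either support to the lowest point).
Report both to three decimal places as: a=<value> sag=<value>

a=55.573 sag=66.930

seed: a₀ = √(S³/(24(L−S))) = √(158.677³/(24·59.668)) = 52.819539
iter 1: u=1.502067  f(a)=+7.104e+00  f'(a)=-2.812e+00  a ← 52.819539 − (+7.104e+00/-2.812e+00) = 55.346061
iter 2: u=1.433499  f(a)=+5.415e-01  f'(a)=-2.398e+00  a ← 55.346061 − (+5.415e-01/-2.398e+00) = 55.571879
iter 3: u=1.427674  f(a)=+3.721e-03  f'(a)=-2.365e+00  a ← 55.571879 − (+3.721e-03/-2.365e+00) = 55.573452
iter 4: u=1.427633  f(a)=+1.783e-07  f'(a)=-2.365e+00  a ← 55.573452 − (+1.783e-07/-2.365e+00) = 55.573452
iter 5: u=1.427633  f(a)=+0.000e+00  f'(a)=-2.365e+00  a ← 55.573452 − (+0.000e+00/-2.365e+00) = 55.573452
converged: |Δa| < 1e-12 after 5 iterations
sag = a·(cosh(S/(2a)) − 1) = 55.573452·(cosh(1.427633) − 1) = 66.929786
T_max/T_min = cosh(S/(2a)) = 2.204348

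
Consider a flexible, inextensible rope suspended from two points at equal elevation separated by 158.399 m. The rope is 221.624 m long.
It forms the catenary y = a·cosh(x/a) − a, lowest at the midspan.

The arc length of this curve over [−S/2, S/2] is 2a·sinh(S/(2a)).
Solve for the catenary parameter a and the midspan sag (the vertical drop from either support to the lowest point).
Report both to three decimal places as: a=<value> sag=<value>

seed: a₀ = √(S³/(24(L−S))) = √(158.399³/(24·63.225)) = 51.177447
iter 1: u=1.547547  f(a)=+8.017e+00  f'(a)=-3.115e+00  a ← 51.177447 − (+8.017e+00/-3.115e+00) = 53.750818
iter 2: u=1.473457  f(a)=+6.444e-01  f'(a)=-2.633e+00  a ← 53.750818 − (+6.444e-01/-2.633e+00) = 53.995547
iter 3: u=1.466778  f(a)=+4.967e-03  f'(a)=-2.593e+00  a ← 53.995547 − (+4.967e-03/-2.593e+00) = 53.997463
iter 4: u=1.466726  f(a)=+3.001e-07  f'(a)=-2.592e+00  a ← 53.997463 − (+3.001e-07/-2.592e+00) = 53.997463
iter 5: u=1.466726  f(a)=-5.684e-14  f'(a)=-2.592e+00  a ← 53.997463 − (-5.684e-14/-2.592e+00) = 53.997463
converged: |Δa| < 1e-12 after 5 iterations
sag = a·(cosh(S/(2a)) − 1) = 53.997463·(cosh(1.466726) − 1) = 69.270641
T_max/T_min = cosh(S/(2a)) = 2.282850

a=53.997 sag=69.271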